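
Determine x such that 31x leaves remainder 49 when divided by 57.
x ≡ 31 (mod 57)

gcd(31, 57) = 1, which divides 49, so solutions exist.
Find 31^(-1) mod 57 by the extended Euclidean algorithm:
57 = 1 × 31 + 26  ⟹  26 = (1)·57 + (-1)·31
31 = 1 × 26 + 5  ⟹  5 = (-1)·57 + (2)·31
26 = 5 × 5 + 1  ⟹  1 = (6)·57 + (-11)·31
So (-11)·31 ≡ 1 (mod 57), i.e. 31^(-1) ≡ -11 ≡ 46 (mod 57).
x ≡ 46 × 49 = 2254 ≡ 31 (mod 57).
Check: 31 × 31 = 961 ≡ 49 (mod 57).
Unique solution: x ≡ 31 (mod 57)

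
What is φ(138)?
44

138 = 2 × 3 × 23
φ(n) = n × ∏(1 - 1/p) for each prime p dividing n
φ(138) = 138 × (1 - 1/2) × (1 - 1/3) × (1 - 1/23) = 44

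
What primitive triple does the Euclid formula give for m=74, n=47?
(3267, 6956, 7685)

Euclid's formula: a = m² - n², b = 2mn, c = m² + n²
m = 74, n = 47
a = 74² - 47² = 5476 - 2209 = 3267
b = 2 × 74 × 47 = 6956
c = 74² + 47² = 5476 + 2209 = 7685
Verification: 3267² + 6956² = 10673289 + 48385936 = 59059225 = 7685² ✓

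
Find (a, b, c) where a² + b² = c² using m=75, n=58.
(2261, 8700, 8989)

Euclid's formula: a = m² - n², b = 2mn, c = m² + n²
m = 75, n = 58
a = 75² - 58² = 5625 - 3364 = 2261
b = 2 × 75 × 58 = 8700
c = 75² + 58² = 5625 + 3364 = 8989
Verification: 2261² + 8700² = 5112121 + 75690000 = 80802121 = 8989² ✓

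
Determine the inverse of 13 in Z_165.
127

gcd(13, 165) = 1, so the inverse exists.
Extended Euclidean algorithm on (165, 13):
165 = 12 × 13 + 9  ⟹  9 = (1)·165 + (-12)·13
13 = 1 × 9 + 4  ⟹  4 = (-1)·165 + (13)·13
9 = 2 × 4 + 1  ⟹  1 = (3)·165 + (-38)·13
So (-38)·13 ≡ 1 (mod 165), i.e. 13^(-1) ≡ -38 ≡ 127 (mod 165).
Check: 13 × 127 = 1651 ≡ 1 (mod 165)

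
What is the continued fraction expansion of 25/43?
[0; 1, 1, 2, 1, 1, 3]

Euclidean algorithm steps:
25 = 0 × 43 + 25
43 = 1 × 25 + 18
25 = 1 × 18 + 7
18 = 2 × 7 + 4
7 = 1 × 4 + 3
4 = 1 × 3 + 1
3 = 3 × 1 + 0
Continued fraction: [0; 1, 1, 2, 1, 1, 3]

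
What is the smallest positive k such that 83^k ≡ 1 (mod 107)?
53

107 is prime, so ord(83) divides φ(107) = 106.
Divisors of 106: 1, 2, 53, 106.
Repeated squaring: 83^1 ≡ 83, 83^2 ≡ 41, 83^4 ≡ 76, 83^8 ≡ 105, 83^16 ≡ 4, 83^32 ≡ 16, 83^64 ≡ 42 (mod 107).
Test 83^d mod 107 for each divisor d in increasing order:
83^1 ≡ 83
83^2 ≡ 41
83^53 = 83^32·83^16·83^4·83^1 ≡ 1  ← first divisor giving 1
The order is 53.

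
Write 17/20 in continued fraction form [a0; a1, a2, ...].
[0; 1, 5, 1, 2]

Euclidean algorithm steps:
17 = 0 × 20 + 17
20 = 1 × 17 + 3
17 = 5 × 3 + 2
3 = 1 × 2 + 1
2 = 2 × 1 + 0
Continued fraction: [0; 1, 5, 1, 2]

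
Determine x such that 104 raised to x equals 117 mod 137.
45

Baby-step giant-step with step n = ⌈√137⌉ = 12.
Baby steps 104^j mod 137 (j:value) for j=0..11: 0:1, 1:104, 2:130, 3:94, 4:49, 5:27, 6:68, 7:85, 8:72, 9:90, 10:44, 11:55.
Giant-step multiplier: 104^(-12) ≡ 104^(136-12) = 104^124 ≡ 4 (mod 137).
Giant steps γ_i = 117·4^i mod 137: γ_0=117, γ_1=57, γ_2=91, γ_3=90 (in table at j=9).
x = i·n + j = 3·12 + 9 = 45.
Check: 104^45 ≡ 117 (mod 137).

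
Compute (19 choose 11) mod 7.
3

Using Lucas' theorem:
Write n=19 and k=11 in base 7:
n in base 7: [2, 5]
k in base 7: [1, 4]
C(19,11) mod 7 = ∏ C(n_i, k_i) mod 7
Digit binomials (mod 7): C(2,1) = 2; C(5,4) = 5
Product: 2 × 5 = 10 ≡ 3 (mod 7)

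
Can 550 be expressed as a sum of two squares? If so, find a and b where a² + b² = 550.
Not possible

Factorization: 550 = 2 × 5^2 × 11
By Fermat: n is sum of two squares iff every prime p ≡ 3 (mod 4) appears to even power.
Prime(s) ≡ 3 (mod 4) with odd exponent: [(11, 1)]
Therefore 550 cannot be expressed as a² + b².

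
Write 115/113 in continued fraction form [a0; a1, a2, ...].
[1; 56, 2]

Euclidean algorithm steps:
115 = 1 × 113 + 2
113 = 56 × 2 + 1
2 = 2 × 1 + 0
Continued fraction: [1; 56, 2]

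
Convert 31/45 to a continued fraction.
[0; 1, 2, 4, 1, 2]

Euclidean algorithm steps:
31 = 0 × 45 + 31
45 = 1 × 31 + 14
31 = 2 × 14 + 3
14 = 4 × 3 + 2
3 = 1 × 2 + 1
2 = 2 × 1 + 0
Continued fraction: [0; 1, 2, 4, 1, 2]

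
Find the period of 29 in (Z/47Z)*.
46

47 is prime, so ord(29) divides φ(47) = 46.
Divisors of 46: 1, 2, 23, 46.
Repeated squaring: 29^1 ≡ 29, 29^2 ≡ 42, 29^4 ≡ 25, 29^8 ≡ 14, 29^16 ≡ 8, 29^32 ≡ 17 (mod 47).
Test 29^d mod 47 for each divisor d in increasing order:
29^1 ≡ 29
29^2 ≡ 42
29^23 = 29^16·29^4·29^2·29^1 ≡ 46
29^46 = 29^32·29^8·29^4·29^2 ≡ 1  ← first divisor giving 1
The order is 46.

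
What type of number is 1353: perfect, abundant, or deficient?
deficient

Proper divisors of 1353: sum = 1 + 3 + 11 + 33 + 41 + 123 + 451 = 663
Since 663 < 1353, 1353 is deficient.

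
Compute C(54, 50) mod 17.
0

Using Lucas' theorem:
Write n=54 and k=50 in base 17:
n in base 17: [3, 3]
k in base 17: [2, 16]
C(54,50) mod 17 = ∏ C(n_i, k_i) mod 17
Digit binomials (mod 17): C(3,2) = 3; C(3,16) = 0 (k_i > n_i)
Product: 3 × 0 = 0 ≡ 0 (mod 17)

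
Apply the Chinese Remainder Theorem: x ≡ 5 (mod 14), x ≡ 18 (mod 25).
243

Using Chinese Remainder Theorem:
M = 14 × 25 = 350
M1 = 25, M2 = 14
y1 = 25^(-1) mod 14 = 9
y2 = 14^(-1) mod 25 = 9
x = (5×25×9 + 18×14×9) mod 350 = 243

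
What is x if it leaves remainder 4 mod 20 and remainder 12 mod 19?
164

Using Chinese Remainder Theorem:
M = 20 × 19 = 380
M1 = 19, M2 = 20
y1 = 19^(-1) mod 20 = 19
y2 = 20^(-1) mod 19 = 1
x = (4×19×19 + 12×20×1) mod 380 = 164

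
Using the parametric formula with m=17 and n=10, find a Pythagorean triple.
(189, 340, 389)

Euclid's formula: a = m² - n², b = 2mn, c = m² + n²
m = 17, n = 10
a = 17² - 10² = 289 - 100 = 189
b = 2 × 17 × 10 = 340
c = 17² + 10² = 289 + 100 = 389
Verification: 189² + 340² = 35721 + 115600 = 151321 = 389² ✓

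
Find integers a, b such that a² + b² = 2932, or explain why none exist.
4² + 54² (a=4, b=54)

Factorization: 2932 = 2^2 × 733
By Fermat: n is sum of two squares iff every prime p ≡ 3 (mod 4) appears to even power.
All primes ≡ 3 (mod 4) appear to even power.
Search a = 0, 1, 2, … for 2932 - a² a perfect square: first hit at a = 4: 2932 - 16 = 2916 = 54².
2932 = 4² + 54² = 16 + 2916 ✓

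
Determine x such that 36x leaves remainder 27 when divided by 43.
x ≡ 33 (mod 43)

gcd(36, 43) = 1, which divides 27, so solutions exist.
Find 36^(-1) mod 43 by the extended Euclidean algorithm:
43 = 1 × 36 + 7  ⟹  7 = (1)·43 + (-1)·36
36 = 5 × 7 + 1  ⟹  1 = (-5)·43 + (6)·36
So (6)·36 ≡ 1 (mod 43), i.e. 36^(-1) ≡ 6 (mod 43).
x ≡ 6 × 27 = 162 ≡ 33 (mod 43).
Check: 36 × 33 = 1188 ≡ 27 (mod 43).
Unique solution: x ≡ 33 (mod 43)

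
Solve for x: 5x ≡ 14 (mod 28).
x ≡ 14 (mod 28)

gcd(5, 28) = 1, which divides 14, so solutions exist.
Find 5^(-1) mod 28 by the extended Euclidean algorithm:
28 = 5 × 5 + 3  ⟹  3 = (1)·28 + (-5)·5
5 = 1 × 3 + 2  ⟹  2 = (-1)·28 + (6)·5
3 = 1 × 2 + 1  ⟹  1 = (2)·28 + (-11)·5
So (-11)·5 ≡ 1 (mod 28), i.e. 5^(-1) ≡ -11 ≡ 17 (mod 28).
x ≡ 17 × 14 = 238 ≡ 14 (mod 28).
Check: 5 × 14 = 70 ≡ 14 (mod 28).
Unique solution: x ≡ 14 (mod 28)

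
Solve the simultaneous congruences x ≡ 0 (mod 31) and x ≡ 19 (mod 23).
341

Using Chinese Remainder Theorem:
M = 31 × 23 = 713
M1 = 23, M2 = 31
y1 = 23^(-1) mod 31 = 27
y2 = 31^(-1) mod 23 = 3
x = (0×23×27 + 19×31×3) mod 713 = 341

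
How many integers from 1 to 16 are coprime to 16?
8

16 = 2^4
φ(n) = n × ∏(1 - 1/p) for each prime p dividing n
φ(16) = 16 × (1 - 1/2) = 8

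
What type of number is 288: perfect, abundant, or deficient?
abundant

Proper divisors of 288: sum = 1 + 2 + 3 + 4 + 6 + 8 + 9 + 12 + ... + 48 + 72 + 96 + 144 (17 divisors) = 531
Since 531 > 288, 288 is abundant.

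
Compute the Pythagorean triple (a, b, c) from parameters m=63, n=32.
(2945, 4032, 4993)

Euclid's formula: a = m² - n², b = 2mn, c = m² + n²
m = 63, n = 32
a = 63² - 32² = 3969 - 1024 = 2945
b = 2 × 63 × 32 = 4032
c = 63² + 32² = 3969 + 1024 = 4993
Verification: 2945² + 4032² = 8673025 + 16257024 = 24930049 = 4993² ✓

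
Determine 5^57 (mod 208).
5

Repeated squaring. Binary of 57 = 111001.
5^1 ≡ 5 (mod 208); 5^2 ≡ 25 (mod 208); 5^4 ≡ 1 (mod 208); 5^8 ≡ 1 (mod 208); 5^16 ≡ 1 (mod 208); 5^32 ≡ 1 (mod 208)
5^57 = 5^1 × 5^8 × 5^16 × 5^32 ≡ 5 (mod 208)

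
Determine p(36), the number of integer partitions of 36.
17977

p(n) counts ways to write n as a sum of positive integers (order ignored).
Euler's pentagonal recurrence: p(k) = p(k-1) + p(k-2) - p(k-5) - p(k-7) + p(k-12) + p(k-15) - ... (offsets j(3j∓1)/2, signs ++--, p(0)=1, p(<0)=0).
DP table for k = 0..35: p(0)=1, p(1)=1, p(2)=2, p(3)=3, p(4)=5, p(5)=7, p(6)=11, p(7)=15, p(8)=22, p(9)=30, p(10)=42, p(11)=56, p(12)=77, p(13)=101, p(14)=135, p(15)=176, p(16)=231, p(17)=297, p(18)=385, p(19)=490, p(20)=627, p(21)=792, p(22)=1002, p(23)=1255, p(24)=1575, p(25)=1958, p(26)=2436, p(27)=3010, p(28)=3718, p(29)=4565, p(30)=5604, p(31)=6842, p(32)=8349, p(33)=10143, p(34)=12310, p(35)=14883.
Final step: p(36) = p(35) + p(34) - p(31) - p(29) + p(24) + p(21) - p(14) - p(10) + p(1)
= 14883 + 12310 - 6842 - 4565 + 1575 + 792 - 135 - 42 + 1
= 17977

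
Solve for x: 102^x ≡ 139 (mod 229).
205

Baby-step giant-step with step n = ⌈√229⌉ = 16.
Baby steps 102^j mod 229 (j:value) for j=0..15: 0:1, 1:102, 2:99, 3:22, 4:183, 5:117, 6:26, 7:133, 8:55, 9:114, 10:178, 11:65, 12:218, 13:23, 14:56, 15:216.
Giant-step multiplier: 102^(-16) ≡ 102^(228-16) = 102^212 ≡ 167 (mod 229).
Giant steps γ_i = 139·167^i mod 229: γ_0=139, γ_1=84, γ_2=59, γ_3=6, γ_4=86, γ_5=164, γ_6=137, γ_7=208, γ_8=157, γ_9=113, γ_10=93, γ_11=188, γ_12=23 (in table at j=13).
x = i·n + j = 12·16 + 13 = 205.
Check: 102^205 ≡ 139 (mod 229).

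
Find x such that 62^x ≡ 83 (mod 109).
74

Baby-step giant-step with step n = ⌈√109⌉ = 11.
Baby steps 62^j mod 109 (j:value) for j=0..10: 0:1, 1:62, 2:29, 3:54, 4:78, 5:40, 6:82, 7:70, 8:89, 9:68, 10:74.
Giant-step multiplier: 62^(-11) ≡ 62^(108-11) = 62^97 ≡ 11 (mod 109).
Giant steps γ_i = 83·11^i mod 109: γ_0=83, γ_1=41, γ_2=15, γ_3=56, γ_4=71, γ_5=18, γ_6=89 (in table at j=8).
x = i·n + j = 6·11 + 8 = 74.
Check: 62^74 ≡ 83 (mod 109).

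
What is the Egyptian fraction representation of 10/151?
1/16 + 1/269 + 1/129981 + 1/84475171824

Greedy algorithm:
10/151: ceiling(151/10) = 16, use 1/16
9/2416: ceiling(2416/9) = 269, use 1/269
5/649904: ceiling(649904/5) = 129981, use 1/129981
1/84475171824: ceiling(84475171824/1) = 84475171824, use 1/84475171824
Result: 10/151 = 1/16 + 1/269 + 1/129981 + 1/84475171824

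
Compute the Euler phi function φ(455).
288

455 = 5 × 7 × 13
φ(n) = n × ∏(1 - 1/p) for each prime p dividing n
φ(455) = 455 × (1 - 1/5) × (1 - 1/7) × (1 - 1/13) = 288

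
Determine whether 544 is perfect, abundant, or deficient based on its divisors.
abundant

Proper divisors of 544: sum = 1 + 2 + 4 + 8 + 16 + 17 + 32 + 34 + 68 + 136 + 272 = 590
Since 590 > 544, 544 is abundant.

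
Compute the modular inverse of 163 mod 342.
235

gcd(163, 342) = 1, so the inverse exists.
Extended Euclidean algorithm on (342, 163):
342 = 2 × 163 + 16  ⟹  16 = (1)·342 + (-2)·163
163 = 10 × 16 + 3  ⟹  3 = (-10)·342 + (21)·163
16 = 5 × 3 + 1  ⟹  1 = (51)·342 + (-107)·163
So (-107)·163 ≡ 1 (mod 342), i.e. 163^(-1) ≡ -107 ≡ 235 (mod 342).
Check: 163 × 235 = 38305 ≡ 1 (mod 342)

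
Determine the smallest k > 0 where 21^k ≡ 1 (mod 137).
136

137 is prime, so ord(21) divides φ(137) = 136.
Divisors of 136: 1, 2, 4, 8, 17, 34, 68, 136.
Repeated squaring: 21^1 ≡ 21, 21^2 ≡ 30, 21^4 ≡ 78, 21^8 ≡ 56, 21^16 ≡ 122, 21^32 ≡ 88, 21^64 ≡ 72, 21^128 ≡ 115 (mod 137).
Test 21^d mod 137 for each divisor d in increasing order:
21^1 ≡ 21
21^2 ≡ 30
21^4 ≡ 78
21^8 ≡ 56
21^17 = 21^16·21^1 ≡ 96
21^34 = 21^32·21^2 ≡ 37
21^68 = 21^64·21^4 ≡ 136
21^136 = 21^128·21^8 ≡ 1  ← first divisor giving 1
The order is 136.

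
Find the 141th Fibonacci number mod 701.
329

Matrix identity: Q^n = [[F_(n+1), F_n], [F_n, F_(n-1)]] with Q = [[1,1],[1,0]].
n = 141 = 10001101₂. Square-and-multiply, entries mod 701:
Q^1 = [[1,1],[1,0]]
Q^2 = (Q^1)² = [[2,1],[1,1]]
Q^4 = (Q^2)² = [[5,3],[3,2]]
Q^8 = (Q^4)² = [[34,21],[21,13]]
Q^17 = (Q^8)²·Q = [[481,195],[195,286]]
Q^35 = (Q^17)²·Q = [[454,202],[202,252]]
Q^70 = (Q^35)² = [[168,309],[309,560]]
Q^141 = (Q^70)²·Q = [[260,329],[329,632]]
F_141 mod 701 = Q^141[0][1] = 329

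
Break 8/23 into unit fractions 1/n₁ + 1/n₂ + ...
1/3 + 1/69

Greedy algorithm:
8/23: ceiling(23/8) = 3, use 1/3
1/69: ceiling(69/1) = 69, use 1/69
Result: 8/23 = 1/3 + 1/69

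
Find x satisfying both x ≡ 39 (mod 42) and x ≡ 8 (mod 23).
123

Using Chinese Remainder Theorem:
M = 42 × 23 = 966
M1 = 23, M2 = 42
y1 = 23^(-1) mod 42 = 11
y2 = 42^(-1) mod 23 = 17
x = (39×23×11 + 8×42×17) mod 966 = 123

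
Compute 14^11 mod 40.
24

Repeated squaring. Binary of 11 = 1011.
14^1 ≡ 14 (mod 40); 14^2 ≡ 36 (mod 40); 14^4 ≡ 16 (mod 40); 14^8 ≡ 16 (mod 40)
14^11 = 14^1 × 14^2 × 14^8 ≡ 24 (mod 40)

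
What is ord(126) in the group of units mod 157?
39

157 is prime, so ord(126) divides φ(157) = 156.
Divisors of 156: 1, 2, 3, 4, 6, 12, 13, 26, 39, 52, 78, 156.
Repeated squaring: 126^1 ≡ 126, 126^2 ≡ 19, 126^4 ≡ 47, 126^8 ≡ 11, 126^16 ≡ 121, 126^32 ≡ 40, 126^64 ≡ 30, 126^128 ≡ 115 (mod 157).
Test 126^d mod 157 for each divisor d in increasing order:
126^1 ≡ 126
126^2 ≡ 19
126^3 = 126^2·126^1 ≡ 39
126^4 ≡ 47
126^6 = 126^4·126^2 ≡ 108
126^12 = 126^8·126^4 ≡ 46
126^13 = 126^8·126^4·126^1 ≡ 144
126^26 = 126^16·126^8·126^2 ≡ 12
126^39 = 126^32·126^4·126^2·126^1 ≡ 1  ← first divisor giving 1
The order is 39.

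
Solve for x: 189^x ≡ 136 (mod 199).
171

Baby-step giant-step with step n = ⌈√199⌉ = 15.
Baby steps 189^j mod 199 (j:value) for j=0..14: 0:1, 1:189, 2:100, 3:194, 4:50, 5:97, 6:25, 7:148, 8:112, 9:74, 10:56, 11:37, 12:28, 13:118, 14:14.
Giant-step multiplier: 189^(-15) ≡ 189^(198-15) = 189^183 ≡ 27 (mod 199).
Giant steps γ_i = 136·27^i mod 199: γ_0=136, γ_1=90, γ_2=42, γ_3=139, γ_4=171, γ_5=40, γ_6=85, γ_7=106, γ_8=76, γ_9=62, γ_10=82, γ_11=25 (in table at j=6).
x = i·n + j = 11·15 + 6 = 171.
Check: 189^171 ≡ 136 (mod 199).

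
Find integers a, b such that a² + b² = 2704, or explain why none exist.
0² + 52² (a=0, b=52)

Factorization: 2704 = 2^4 × 13^2
By Fermat: n is sum of two squares iff every prime p ≡ 3 (mod 4) appears to even power.
All primes ≡ 3 (mod 4) appear to even power.
Search a = 0, 1, 2, … for 2704 - a² a perfect square: first hit at a = 0: 2704 - 0 = 2704 = 52².
2704 = 0² + 52² = 0 + 2704 ✓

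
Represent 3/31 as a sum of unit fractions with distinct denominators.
1/11 + 1/171 + 1/58311

Greedy algorithm:
3/31: ceiling(31/3) = 11, use 1/11
2/341: ceiling(341/2) = 171, use 1/171
1/58311: ceiling(58311/1) = 58311, use 1/58311
Result: 3/31 = 1/11 + 1/171 + 1/58311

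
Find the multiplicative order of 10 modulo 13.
6

13 is prime, so ord(10) divides φ(13) = 12.
Divisors of 12: 1, 2, 3, 4, 6, 12.
Repeated squaring: 10^1 ≡ 10, 10^2 ≡ 9, 10^4 ≡ 3, 10^8 ≡ 9 (mod 13).
Test 10^d mod 13 for each divisor d in increasing order:
10^1 ≡ 10
10^2 ≡ 9
10^3 = 10^2·10^1 ≡ 12
10^4 ≡ 3
10^6 = 10^4·10^2 ≡ 1  ← first divisor giving 1
The order is 6.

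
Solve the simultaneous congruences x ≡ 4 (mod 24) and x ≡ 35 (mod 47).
364

Using Chinese Remainder Theorem:
M = 24 × 47 = 1128
M1 = 47, M2 = 24
y1 = 47^(-1) mod 24 = 23
y2 = 24^(-1) mod 47 = 2
x = (4×47×23 + 35×24×2) mod 1128 = 364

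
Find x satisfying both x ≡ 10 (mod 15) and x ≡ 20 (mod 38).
400

Using Chinese Remainder Theorem:
M = 15 × 38 = 570
M1 = 38, M2 = 15
y1 = 38^(-1) mod 15 = 2
y2 = 15^(-1) mod 38 = 33
x = (10×38×2 + 20×15×33) mod 570 = 400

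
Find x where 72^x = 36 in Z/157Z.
106

Baby-step giant-step with step n = ⌈√157⌉ = 13.
Baby steps 72^j mod 157 (j:value) for j=0..12: 0:1, 1:72, 2:3, 3:59, 4:9, 5:20, 6:27, 7:60, 8:81, 9:23, 10:86, 11:69, 12:101.
Giant-step multiplier: 72^(-13) ≡ 72^(156-13) = 72^143 ≡ 22 (mod 157).
Giant steps γ_i = 36·22^i mod 157: γ_0=36, γ_1=7, γ_2=154, γ_3=91, γ_4=118, γ_5=84, γ_6=121, γ_7=150, γ_8=3 (in table at j=2).
x = i·n + j = 8·13 + 2 = 106.
Check: 72^106 ≡ 36 (mod 157).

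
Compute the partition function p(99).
169229875

p(n) counts ways to write n as a sum of positive integers (order ignored).
Euler's pentagonal recurrence: p(k) = p(k-1) + p(k-2) - p(k-5) - p(k-7) + p(k-12) + p(k-15) - ... (offsets j(3j∓1)/2, signs ++--, p(0)=1, p(<0)=0).
DP table for k = 0..98: p(0)=1, p(1)=1, p(2)=2, p(3)=3, p(4)=5, p(5)=7, p(6)=11, p(7)=15, p(8)=22, p(9)=30, p(10)=42, p(11)=56, p(12)=77, p(13)=101, p(14)=135, p(15)=176, p(16)=231, p(17)=297, p(18)=385, p(19)=490, p(20)=627, p(21)=792, p(22)=1002, p(23)=1255, p(24)=1575, p(25)=1958, p(26)=2436, p(27)=3010, p(28)=3718, p(29)=4565, p(30)=5604, p(31)=6842, p(32)=8349, p(33)=10143, p(34)=12310, p(35)=14883, p(36)=17977, p(37)=21637, p(38)=26015, p(39)=31185, p(40)=37338, p(41)=44583, p(42)=53174, p(43)=63261, p(44)=75175, p(45)=89134, p(46)=105558, p(47)=124754, p(48)=147273, p(49)=173525, p(50)=204226, p(51)=239943, p(52)=281589, p(53)=329931, p(54)=386155, p(55)=451276, p(56)=526823, p(57)=614154, p(58)=715220, p(59)=831820, p(60)=966467, p(61)=1121505, p(62)=1300156, p(63)=1505499, p(64)=1741630, p(65)=2012558, p(66)=2323520, p(67)=2679689, p(68)=3087735, p(69)=3554345, p(70)=4087968, p(71)=4697205, p(72)=5392783, p(73)=6185689, p(74)=7089500, p(75)=8118264, p(76)=9289091, p(77)=10619863, p(78)=12132164, p(79)=13848650, p(80)=15796476, p(81)=18004327, p(82)=20506255, p(83)=23338469, p(84)=26543660, p(85)=30167357, p(86)=34262962, p(87)=38887673, p(88)=44108109, p(89)=49995925, p(90)=56634173, p(91)=64112359, p(92)=72533807, p(93)=82010177, p(94)=92669720, p(95)=104651419, p(96)=118114304, p(97)=133230930, p(98)=150198136.
Final step: p(99) = p(98) + p(97) - p(94) - p(92) + p(87) + p(84) - p(77) - p(73) + p(64) + p(59) - p(48) - p(42) + p(29) + p(22) - p(7)
= 150198136 + 133230930 - 92669720 - 72533807 + 38887673 + 26543660 - 10619863 - 6185689 + 1741630 + 831820 - 147273 - 53174 + 4565 + 1002 - 15
= 169229875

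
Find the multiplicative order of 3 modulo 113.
112

113 is prime, so ord(3) divides φ(113) = 112.
Divisors of 112: 1, 2, 4, 7, 8, 14, 16, 28, 56, 112.
Repeated squaring: 3^1 ≡ 3, 3^2 ≡ 9, 3^4 ≡ 81, 3^8 ≡ 7, 3^16 ≡ 49, 3^32 ≡ 28, 3^64 ≡ 106 (mod 113).
Test 3^d mod 113 for each divisor d in increasing order:
3^1 ≡ 3
3^2 ≡ 9
3^4 ≡ 81
3^7 = 3^4·3^2·3^1 ≡ 40
3^8 ≡ 7
3^14 = 3^8·3^4·3^2 ≡ 18
3^16 ≡ 49
3^28 = 3^16·3^8·3^4 ≡ 98
3^56 = 3^32·3^16·3^8 ≡ 112
3^112 = 3^64·3^32·3^16 ≡ 1  ← first divisor giving 1
The order is 112.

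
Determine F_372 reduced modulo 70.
24

Matrix identity: Q^n = [[F_(n+1), F_n], [F_n, F_(n-1)]] with Q = [[1,1],[1,0]].
n = 372 = 101110100₂. Square-and-multiply, entries mod 70:
Q^1 = [[1,1],[1,0]]
Q^2 = (Q^1)² = [[2,1],[1,1]]
Q^5 = (Q^2)²·Q = [[8,5],[5,3]]
Q^11 = (Q^5)²·Q = [[4,19],[19,55]]
Q^23 = (Q^11)²·Q = [[28,27],[27,1]]
Q^46 = (Q^23)² = [[43,13],[13,30]]
Q^93 = (Q^46)²·Q = [[27,58],[58,39]]
Q^186 = (Q^93)² = [[33,48],[48,55]]
Q^372 = (Q^186)² = [[33,24],[24,9]]
F_372 mod 70 = Q^372[0][1] = 24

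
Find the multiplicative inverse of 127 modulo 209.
79

gcd(127, 209) = 1, so the inverse exists.
Extended Euclidean algorithm on (209, 127):
209 = 1 × 127 + 82  ⟹  82 = (1)·209 + (-1)·127
127 = 1 × 82 + 45  ⟹  45 = (-1)·209 + (2)·127
82 = 1 × 45 + 37  ⟹  37 = (2)·209 + (-3)·127
45 = 1 × 37 + 8  ⟹  8 = (-3)·209 + (5)·127
37 = 4 × 8 + 5  ⟹  5 = (14)·209 + (-23)·127
8 = 1 × 5 + 3  ⟹  3 = (-17)·209 + (28)·127
5 = 1 × 3 + 2  ⟹  2 = (31)·209 + (-51)·127
3 = 1 × 2 + 1  ⟹  1 = (-48)·209 + (79)·127
So (79)·127 ≡ 1 (mod 209), i.e. 127^(-1) ≡ 79 (mod 209).
Check: 127 × 79 = 10033 ≡ 1 (mod 209)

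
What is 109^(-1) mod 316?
29

gcd(109, 316) = 1, so the inverse exists.
Extended Euclidean algorithm on (316, 109):
316 = 2 × 109 + 98  ⟹  98 = (1)·316 + (-2)·109
109 = 1 × 98 + 11  ⟹  11 = (-1)·316 + (3)·109
98 = 8 × 11 + 10  ⟹  10 = (9)·316 + (-26)·109
11 = 1 × 10 + 1  ⟹  1 = (-10)·316 + (29)·109
So (29)·109 ≡ 1 (mod 316), i.e. 109^(-1) ≡ 29 (mod 316).
Check: 109 × 29 = 3161 ≡ 1 (mod 316)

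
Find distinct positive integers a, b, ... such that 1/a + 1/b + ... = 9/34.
1/4 + 1/68

Greedy algorithm:
9/34: ceiling(34/9) = 4, use 1/4
1/68: ceiling(68/1) = 68, use 1/68
Result: 9/34 = 1/4 + 1/68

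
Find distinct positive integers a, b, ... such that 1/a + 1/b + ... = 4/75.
1/19 + 1/1425

Greedy algorithm:
4/75: ceiling(75/4) = 19, use 1/19
1/1425: ceiling(1425/1) = 1425, use 1/1425
Result: 4/75 = 1/19 + 1/1425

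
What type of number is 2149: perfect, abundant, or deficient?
deficient

Proper divisors of 2149: sum = 1 + 7 + 307 = 315
Since 315 < 2149, 2149 is deficient.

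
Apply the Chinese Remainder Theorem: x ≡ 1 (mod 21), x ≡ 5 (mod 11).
148

Using Chinese Remainder Theorem:
M = 21 × 11 = 231
M1 = 11, M2 = 21
y1 = 11^(-1) mod 21 = 2
y2 = 21^(-1) mod 11 = 10
x = (1×11×2 + 5×21×10) mod 231 = 148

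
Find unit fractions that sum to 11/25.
1/3 + 1/10 + 1/150

Greedy algorithm:
11/25: ceiling(25/11) = 3, use 1/3
8/75: ceiling(75/8) = 10, use 1/10
1/150: ceiling(150/1) = 150, use 1/150
Result: 11/25 = 1/3 + 1/10 + 1/150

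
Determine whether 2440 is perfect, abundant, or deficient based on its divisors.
abundant

Proper divisors of 2440: sum = 1 + 2 + 4 + 5 + 8 + 10 + 20 + 40 + 61 + 122 + 244 + 305 + 488 + 610 + 1220 = 3140
Since 3140 > 2440, 2440 is abundant.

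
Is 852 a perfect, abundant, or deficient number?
abundant

Proper divisors of 852: sum = 1 + 2 + 3 + 4 + 6 + 12 + 71 + 142 + 213 + 284 + 426 = 1164
Since 1164 > 852, 852 is abundant.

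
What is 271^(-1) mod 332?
283

gcd(271, 332) = 1, so the inverse exists.
Extended Euclidean algorithm on (332, 271):
332 = 1 × 271 + 61  ⟹  61 = (1)·332 + (-1)·271
271 = 4 × 61 + 27  ⟹  27 = (-4)·332 + (5)·271
61 = 2 × 27 + 7  ⟹  7 = (9)·332 + (-11)·271
27 = 3 × 7 + 6  ⟹  6 = (-31)·332 + (38)·271
7 = 1 × 6 + 1  ⟹  1 = (40)·332 + (-49)·271
So (-49)·271 ≡ 1 (mod 332), i.e. 271^(-1) ≡ -49 ≡ 283 (mod 332).
Check: 271 × 283 = 76693 ≡ 1 (mod 332)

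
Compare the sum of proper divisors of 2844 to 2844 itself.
abundant

Proper divisors of 2844: sum = 1 + 2 + 3 + 4 + 6 + 9 + 12 + 18 + ... + 474 + 711 + 948 + 1422 (17 divisors) = 4436
Since 4436 > 2844, 2844 is abundant.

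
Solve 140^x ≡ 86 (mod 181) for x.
177

Baby-step giant-step with step n = ⌈√181⌉ = 14.
Baby steps 140^j mod 181 (j:value) for j=0..13: 0:1, 1:140, 2:52, 3:40, 4:170, 5:89, 6:152, 7:103, 8:121, 9:107, 10:138, 11:134, 12:117, 13:90.
Giant-step multiplier: 140^(-14) ≡ 140^(180-14) = 140^166 ≡ 106 (mod 181).
Giant steps γ_i = 86·106^i mod 181: γ_0=86, γ_1=66, γ_2=118, γ_3=19, γ_4=23, γ_5=85, γ_6=141, γ_7=104, γ_8=164, γ_9=8, γ_10=124, γ_11=112, γ_12=107 (in table at j=9).
x = i·n + j = 12·14 + 9 = 177.
Check: 140^177 ≡ 86 (mod 181).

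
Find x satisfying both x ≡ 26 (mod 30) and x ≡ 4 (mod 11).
26

Using Chinese Remainder Theorem:
M = 30 × 11 = 330
M1 = 11, M2 = 30
y1 = 11^(-1) mod 30 = 11
y2 = 30^(-1) mod 11 = 7
x = (26×11×11 + 4×30×7) mod 330 = 26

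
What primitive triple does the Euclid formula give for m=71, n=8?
(4977, 1136, 5105)

Euclid's formula: a = m² - n², b = 2mn, c = m² + n²
m = 71, n = 8
a = 71² - 8² = 5041 - 64 = 4977
b = 2 × 71 × 8 = 1136
c = 71² + 8² = 5041 + 64 = 5105
Verification: 4977² + 1136² = 24770529 + 1290496 = 26061025 = 5105² ✓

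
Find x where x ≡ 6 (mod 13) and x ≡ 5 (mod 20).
45

Using Chinese Remainder Theorem:
M = 13 × 20 = 260
M1 = 20, M2 = 13
y1 = 20^(-1) mod 13 = 2
y2 = 13^(-1) mod 20 = 17
x = (6×20×2 + 5×13×17) mod 260 = 45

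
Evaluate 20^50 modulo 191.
69

Repeated squaring. Binary of 50 = 110010.
20^1 ≡ 20 (mod 191); 20^2 ≡ 18 (mod 191); 20^4 ≡ 133 (mod 191); 20^8 ≡ 117 (mod 191); 20^16 ≡ 128 (mod 191); 20^32 ≡ 149 (mod 191)
20^50 = 20^2 × 20^16 × 20^32 ≡ 69 (mod 191)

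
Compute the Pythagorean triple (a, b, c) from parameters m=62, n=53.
(1035, 6572, 6653)

Euclid's formula: a = m² - n², b = 2mn, c = m² + n²
m = 62, n = 53
a = 62² - 53² = 3844 - 2809 = 1035
b = 2 × 62 × 53 = 6572
c = 62² + 53² = 3844 + 2809 = 6653
Verification: 1035² + 6572² = 1071225 + 43191184 = 44262409 = 6653² ✓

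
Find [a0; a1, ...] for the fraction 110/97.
[1; 7, 2, 6]

Euclidean algorithm steps:
110 = 1 × 97 + 13
97 = 7 × 13 + 6
13 = 2 × 6 + 1
6 = 6 × 1 + 0
Continued fraction: [1; 7, 2, 6]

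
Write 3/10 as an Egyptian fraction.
1/4 + 1/20

Greedy algorithm:
3/10: ceiling(10/3) = 4, use 1/4
1/20: ceiling(20/1) = 20, use 1/20
Result: 3/10 = 1/4 + 1/20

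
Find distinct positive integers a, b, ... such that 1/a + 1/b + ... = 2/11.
1/6 + 1/66

Greedy algorithm:
2/11: ceiling(11/2) = 6, use 1/6
1/66: ceiling(66/1) = 66, use 1/66
Result: 2/11 = 1/6 + 1/66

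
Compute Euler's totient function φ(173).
172

173 = 173
φ(n) = n × ∏(1 - 1/p) for each prime p dividing n
φ(173) = 173 × (1 - 1/173) = 172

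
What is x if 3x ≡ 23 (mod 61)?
x ≡ 28 (mod 61)

gcd(3, 61) = 1, which divides 23, so solutions exist.
Find 3^(-1) mod 61 by the extended Euclidean algorithm:
61 = 20 × 3 + 1  ⟹  1 = (1)·61 + (-20)·3
So (-20)·3 ≡ 1 (mod 61), i.e. 3^(-1) ≡ -20 ≡ 41 (mod 61).
x ≡ 41 × 23 = 943 ≡ 28 (mod 61).
Check: 3 × 28 = 84 ≡ 23 (mod 61).
Unique solution: x ≡ 28 (mod 61)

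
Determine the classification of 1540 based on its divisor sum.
abundant

Proper divisors of 1540: sum = 1 + 2 + 4 + 5 + 7 + 10 + 11 + 14 + ... + 220 + 308 + 385 + 770 (23 divisors) = 2492
Since 2492 > 1540, 1540 is abundant.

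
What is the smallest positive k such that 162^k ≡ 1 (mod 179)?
178

179 is prime, so ord(162) divides φ(179) = 178.
Divisors of 178: 1, 2, 89, 178.
Repeated squaring: 162^1 ≡ 162, 162^2 ≡ 110, 162^4 ≡ 107, 162^8 ≡ 172, 162^16 ≡ 49, 162^32 ≡ 74, 162^64 ≡ 106, 162^128 ≡ 138 (mod 179).
Test 162^d mod 179 for each divisor d in increasing order:
162^1 ≡ 162
162^2 ≡ 110
162^89 = 162^64·162^16·162^8·162^1 ≡ 178
162^178 = 162^128·162^32·162^16·162^2 ≡ 1  ← first divisor giving 1
The order is 178.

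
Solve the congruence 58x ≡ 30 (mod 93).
x ≡ 39 (mod 93)

gcd(58, 93) = 1, which divides 30, so solutions exist.
Find 58^(-1) mod 93 by the extended Euclidean algorithm:
93 = 1 × 58 + 35  ⟹  35 = (1)·93 + (-1)·58
58 = 1 × 35 + 23  ⟹  23 = (-1)·93 + (2)·58
35 = 1 × 23 + 12  ⟹  12 = (2)·93 + (-3)·58
23 = 1 × 12 + 11  ⟹  11 = (-3)·93 + (5)·58
12 = 1 × 11 + 1  ⟹  1 = (5)·93 + (-8)·58
So (-8)·58 ≡ 1 (mod 93), i.e. 58^(-1) ≡ -8 ≡ 85 (mod 93).
x ≡ 85 × 30 = 2550 ≡ 39 (mod 93).
Check: 58 × 39 = 2262 ≡ 30 (mod 93).
Unique solution: x ≡ 39 (mod 93)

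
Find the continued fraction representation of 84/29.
[2; 1, 8, 1, 2]

Euclidean algorithm steps:
84 = 2 × 29 + 26
29 = 1 × 26 + 3
26 = 8 × 3 + 2
3 = 1 × 2 + 1
2 = 2 × 1 + 0
Continued fraction: [2; 1, 8, 1, 2]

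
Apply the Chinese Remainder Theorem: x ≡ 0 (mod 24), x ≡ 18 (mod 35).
648

Using Chinese Remainder Theorem:
M = 24 × 35 = 840
M1 = 35, M2 = 24
y1 = 35^(-1) mod 24 = 11
y2 = 24^(-1) mod 35 = 19
x = (0×35×11 + 18×24×19) mod 840 = 648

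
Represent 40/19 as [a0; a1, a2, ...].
[2; 9, 2]

Euclidean algorithm steps:
40 = 2 × 19 + 2
19 = 9 × 2 + 1
2 = 2 × 1 + 0
Continued fraction: [2; 9, 2]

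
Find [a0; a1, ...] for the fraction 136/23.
[5; 1, 10, 2]

Euclidean algorithm steps:
136 = 5 × 23 + 21
23 = 1 × 21 + 2
21 = 10 × 2 + 1
2 = 2 × 1 + 0
Continued fraction: [5; 1, 10, 2]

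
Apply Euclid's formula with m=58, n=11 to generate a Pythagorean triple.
(3243, 1276, 3485)

Euclid's formula: a = m² - n², b = 2mn, c = m² + n²
m = 58, n = 11
a = 58² - 11² = 3364 - 121 = 3243
b = 2 × 58 × 11 = 1276
c = 58² + 11² = 3364 + 121 = 3485
Verification: 3243² + 1276² = 10517049 + 1628176 = 12145225 = 3485² ✓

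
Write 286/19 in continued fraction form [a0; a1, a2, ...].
[15; 19]

Euclidean algorithm steps:
286 = 15 × 19 + 1
19 = 19 × 1 + 0
Continued fraction: [15; 19]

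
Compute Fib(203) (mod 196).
117

Matrix identity: Q^n = [[F_(n+1), F_n], [F_n, F_(n-1)]] with Q = [[1,1],[1,0]].
n = 203 = 11001011₂. Square-and-multiply, entries mod 196:
Q^1 = [[1,1],[1,0]]
Q^3 = (Q^1)²·Q = [[3,2],[2,1]]
Q^6 = (Q^3)² = [[13,8],[8,5]]
Q^12 = (Q^6)² = [[37,144],[144,89]]
Q^25 = (Q^12)²·Q = [[69,153],[153,112]]
Q^50 = (Q^25)² = [[142,57],[57,85]]
Q^101 = (Q^50)²·Q = [[92,89],[89,3]]
Q^203 = (Q^101)²·Q = [[144,117],[117,27]]
F_203 mod 196 = Q^203[0][1] = 117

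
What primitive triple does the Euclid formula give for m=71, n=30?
(4141, 4260, 5941)

Euclid's formula: a = m² - n², b = 2mn, c = m² + n²
m = 71, n = 30
a = 71² - 30² = 5041 - 900 = 4141
b = 2 × 71 × 30 = 4260
c = 71² + 30² = 5041 + 900 = 5941
Verification: 4141² + 4260² = 17147881 + 18147600 = 35295481 = 5941² ✓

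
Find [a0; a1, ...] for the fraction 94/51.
[1; 1, 5, 2, 1, 2]

Euclidean algorithm steps:
94 = 1 × 51 + 43
51 = 1 × 43 + 8
43 = 5 × 8 + 3
8 = 2 × 3 + 2
3 = 1 × 2 + 1
2 = 2 × 1 + 0
Continued fraction: [1; 1, 5, 2, 1, 2]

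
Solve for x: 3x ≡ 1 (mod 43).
29

gcd(3, 43) = 1, so the inverse exists.
Extended Euclidean algorithm on (43, 3):
43 = 14 × 3 + 1  ⟹  1 = (1)·43 + (-14)·3
So (-14)·3 ≡ 1 (mod 43), i.e. 3^(-1) ≡ -14 ≡ 29 (mod 43).
Check: 3 × 29 = 87 ≡ 1 (mod 43)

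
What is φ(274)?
136

274 = 2 × 137
φ(n) = n × ∏(1 - 1/p) for each prime p dividing n
φ(274) = 274 × (1 - 1/2) × (1 - 1/137) = 136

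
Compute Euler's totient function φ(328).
160

328 = 2^3 × 41
φ(n) = n × ∏(1 - 1/p) for each prime p dividing n
φ(328) = 328 × (1 - 1/2) × (1 - 1/41) = 160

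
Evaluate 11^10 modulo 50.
1

Repeated squaring. Binary of 10 = 1010.
11^1 ≡ 11 (mod 50); 11^2 ≡ 21 (mod 50); 11^4 ≡ 41 (mod 50); 11^8 ≡ 31 (mod 50)
11^10 = 11^2 × 11^8 ≡ 1 (mod 50)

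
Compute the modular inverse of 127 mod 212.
207

gcd(127, 212) = 1, so the inverse exists.
Extended Euclidean algorithm on (212, 127):
212 = 1 × 127 + 85  ⟹  85 = (1)·212 + (-1)·127
127 = 1 × 85 + 42  ⟹  42 = (-1)·212 + (2)·127
85 = 2 × 42 + 1  ⟹  1 = (3)·212 + (-5)·127
So (-5)·127 ≡ 1 (mod 212), i.e. 127^(-1) ≡ -5 ≡ 207 (mod 212).
Check: 127 × 207 = 26289 ≡ 1 (mod 212)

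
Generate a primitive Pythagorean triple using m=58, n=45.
(1339, 5220, 5389)

Euclid's formula: a = m² - n², b = 2mn, c = m² + n²
m = 58, n = 45
a = 58² - 45² = 3364 - 2025 = 1339
b = 2 × 58 × 45 = 5220
c = 58² + 45² = 3364 + 2025 = 5389
Verification: 1339² + 5220² = 1792921 + 27248400 = 29041321 = 5389² ✓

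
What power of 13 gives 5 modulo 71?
42

Baby-step giant-step with step n = ⌈√71⌉ = 9.
Baby steps 13^j mod 71 (j:value) for j=0..8: 0:1, 1:13, 2:27, 3:67, 4:19, 5:34, 6:16, 7:66, 8:6.
Giant-step multiplier: 13^(-9) ≡ 13^(70-9) = 13^61 ≡ 61 (mod 71).
Giant steps γ_i = 5·61^i mod 71: γ_0=5, γ_1=21, γ_2=3, γ_3=41, γ_4=16 (in table at j=6).
x = i·n + j = 4·9 + 6 = 42.
Check: 13^42 ≡ 5 (mod 71).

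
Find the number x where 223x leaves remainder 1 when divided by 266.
167

gcd(223, 266) = 1, so the inverse exists.
Extended Euclidean algorithm on (266, 223):
266 = 1 × 223 + 43  ⟹  43 = (1)·266 + (-1)·223
223 = 5 × 43 + 8  ⟹  8 = (-5)·266 + (6)·223
43 = 5 × 8 + 3  ⟹  3 = (26)·266 + (-31)·223
8 = 2 × 3 + 2  ⟹  2 = (-57)·266 + (68)·223
3 = 1 × 2 + 1  ⟹  1 = (83)·266 + (-99)·223
So (-99)·223 ≡ 1 (mod 266), i.e. 223^(-1) ≡ -99 ≡ 167 (mod 266).
Check: 223 × 167 = 37241 ≡ 1 (mod 266)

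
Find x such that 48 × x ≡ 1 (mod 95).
2

gcd(48, 95) = 1, so the inverse exists.
Extended Euclidean algorithm on (95, 48):
95 = 1 × 48 + 47  ⟹  47 = (1)·95 + (-1)·48
48 = 1 × 47 + 1  ⟹  1 = (-1)·95 + (2)·48
So (2)·48 ≡ 1 (mod 95), i.e. 48^(-1) ≡ 2 (mod 95).
Check: 48 × 2 = 96 ≡ 1 (mod 95)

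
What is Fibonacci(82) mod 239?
124

Matrix identity: Q^n = [[F_(n+1), F_n], [F_n, F_(n-1)]] with Q = [[1,1],[1,0]].
n = 82 = 1010010₂. Square-and-multiply, entries mod 239:
Q^1 = [[1,1],[1,0]]
Q^2 = (Q^1)² = [[2,1],[1,1]]
Q^5 = (Q^2)²·Q = [[8,5],[5,3]]
Q^10 = (Q^5)² = [[89,55],[55,34]]
Q^20 = (Q^10)² = [[191,73],[73,118]]
Q^41 = (Q^20)²·Q = [[76,224],[224,91]]
Q^82 = (Q^41)² = [[26,124],[124,141]]
F_82 mod 239 = Q^82[0][1] = 124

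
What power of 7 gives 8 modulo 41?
2

Baby-step giant-step with step n = ⌈√41⌉ = 7.
Baby steps 7^j mod 41 (j:value) for j=0..6: 0:1, 1:7, 2:8, 3:15, 4:23, 5:38, 6:20.
h = 8 is already in the table at j=2, so x = 2.
Check: 7^2 ≡ 8 (mod 41).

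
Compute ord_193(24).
32

193 is prime, so ord(24) divides φ(193) = 192.
Divisors of 192: 1, 2, 3, 4, 6, 8, 12, 16, 24, 32, 48, 64, 96, 192.
Repeated squaring: 24^1 ≡ 24, 24^2 ≡ 190, 24^4 ≡ 9, 24^8 ≡ 81, 24^16 ≡ 192, 24^32 ≡ 1, 24^64 ≡ 1, 24^128 ≡ 1 (mod 193).
Test 24^d mod 193 for each divisor d in increasing order:
24^1 ≡ 24
24^2 ≡ 190
24^3 = 24^2·24^1 ≡ 121
24^4 ≡ 9
24^6 = 24^4·24^2 ≡ 166
24^8 ≡ 81
24^12 = 24^8·24^4 ≡ 150
24^16 ≡ 192
24^24 = 24^16·24^8 ≡ 112
24^32 ≡ 1  ← first divisor giving 1
The order is 32.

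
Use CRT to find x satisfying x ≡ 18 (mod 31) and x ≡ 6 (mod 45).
1041

Using Chinese Remainder Theorem:
M = 31 × 45 = 1395
M1 = 45, M2 = 31
y1 = 45^(-1) mod 31 = 20
y2 = 31^(-1) mod 45 = 16
x = (18×45×20 + 6×31×16) mod 1395 = 1041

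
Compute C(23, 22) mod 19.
4

Using Lucas' theorem:
Write n=23 and k=22 in base 19:
n in base 19: [1, 4]
k in base 19: [1, 3]
C(23,22) mod 19 = ∏ C(n_i, k_i) mod 19
Digit binomials (mod 19): C(1,1) = 1; C(4,3) = 4
Product: 1 × 4 = 4 ≡ 4 (mod 19)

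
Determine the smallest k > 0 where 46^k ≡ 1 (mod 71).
10

71 is prime, so ord(46) divides φ(71) = 70.
Divisors of 70: 1, 2, 5, 7, 10, 14, 35, 70.
Repeated squaring: 46^1 ≡ 46, 46^2 ≡ 57, 46^4 ≡ 54, 46^8 ≡ 5, 46^16 ≡ 25, 46^32 ≡ 57, 46^64 ≡ 54 (mod 71).
Test 46^d mod 71 for each divisor d in increasing order:
46^1 ≡ 46
46^2 ≡ 57
46^5 = 46^4·46^1 ≡ 70
46^7 = 46^4·46^2·46^1 ≡ 14
46^10 = 46^8·46^2 ≡ 1  ← first divisor giving 1
The order is 10.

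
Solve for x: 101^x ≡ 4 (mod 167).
146

Baby-step giant-step with step n = ⌈√167⌉ = 13.
Baby steps 101^j mod 167 (j:value) for j=0..12: 0:1, 1:101, 2:14, 3:78, 4:29, 5:90, 6:72, 7:91, 8:6, 9:105, 10:84, 11:134, 12:7.
Giant-step multiplier: 101^(-13) ≡ 101^(166-13) = 101^153 ≡ 30 (mod 167).
Giant steps γ_i = 4·30^i mod 167: γ_0=4, γ_1=120, γ_2=93, γ_3=118, γ_4=33, γ_5=155, γ_6=141, γ_7=55, γ_8=147, γ_9=68, γ_10=36, γ_11=78 (in table at j=3).
x = i·n + j = 11·13 + 3 = 146.
Check: 101^146 ≡ 4 (mod 167).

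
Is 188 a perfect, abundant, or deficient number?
deficient

Proper divisors of 188: sum = 1 + 2 + 4 + 47 + 94 = 148
Since 148 < 188, 188 is deficient.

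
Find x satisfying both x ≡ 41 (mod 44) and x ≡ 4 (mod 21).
613

Using Chinese Remainder Theorem:
M = 44 × 21 = 924
M1 = 21, M2 = 44
y1 = 21^(-1) mod 44 = 21
y2 = 44^(-1) mod 21 = 11
x = (41×21×21 + 4×44×11) mod 924 = 613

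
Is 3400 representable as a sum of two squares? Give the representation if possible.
6² + 58² (a=6, b=58)

Factorization: 3400 = 2^3 × 5^2 × 17
By Fermat: n is sum of two squares iff every prime p ≡ 3 (mod 4) appears to even power.
All primes ≡ 3 (mod 4) appear to even power.
Search a = 0, 1, 2, … for 3400 - a² a perfect square: first hit at a = 6: 3400 - 36 = 3364 = 58².
3400 = 6² + 58² = 36 + 3364 ✓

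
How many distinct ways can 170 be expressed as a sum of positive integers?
274768617130

p(n) counts ways to write n as a sum of positive integers (order ignored).
Euler's pentagonal recurrence: p(k) = p(k-1) + p(k-2) - p(k-5) - p(k-7) + p(k-12) + p(k-15) - ... (offsets j(3j∓1)/2, signs ++--, p(0)=1, p(<0)=0).
DP table for k = 0..169: p(0)=1, p(1)=1, p(2)=2, p(3)=3, p(4)=5, p(5)=7, p(6)=11, p(7)=15, p(8)=22, p(9)=30, p(10)=42, p(11)=56, p(12)=77, p(13)=101, p(14)=135, p(15)=176, p(16)=231, p(17)=297, p(18)=385, p(19)=490, p(20)=627, p(21)=792, p(22)=1002, p(23)=1255, p(24)=1575, p(25)=1958, p(26)=2436, p(27)=3010, p(28)=3718, p(29)=4565, p(30)=5604, p(31)=6842, p(32)=8349, p(33)=10143, p(34)=12310, p(35)=14883, p(36)=17977, p(37)=21637, p(38)=26015, p(39)=31185, p(40)=37338, p(41)=44583, p(42)=53174, p(43)=63261, p(44)=75175, p(45)=89134, p(46)=105558, p(47)=124754, p(48)=147273, p(49)=173525, p(50)=204226, p(51)=239943, p(52)=281589, p(53)=329931, p(54)=386155, p(55)=451276, p(56)=526823, p(57)=614154, p(58)=715220, p(59)=831820, p(60)=966467, p(61)=1121505, p(62)=1300156, p(63)=1505499, p(64)=1741630, p(65)=2012558, p(66)=2323520, p(67)=2679689, p(68)=3087735, p(69)=3554345, p(70)=4087968, p(71)=4697205, p(72)=5392783, p(73)=6185689, p(74)=7089500, p(75)=8118264, p(76)=9289091, p(77)=10619863, p(78)=12132164, p(79)=13848650, p(80)=15796476, p(81)=18004327, p(82)=20506255, p(83)=23338469, p(84)=26543660, p(85)=30167357, p(86)=34262962, p(87)=38887673, p(88)=44108109, p(89)=49995925, p(90)=56634173, p(91)=64112359, p(92)=72533807, p(93)=82010177, p(94)=92669720, p(95)=104651419, p(96)=118114304, p(97)=133230930, p(98)=150198136, p(99)=169229875, p(100)=190569292, p(101)=214481126, p(102)=241265379, p(103)=271248950, p(104)=304801365, p(105)=342325709, p(106)=384276336, p(107)=431149389, p(108)=483502844, p(109)=541946240, p(110)=607163746, p(111)=679903203, p(112)=761002156, p(113)=851376628, p(114)=952050665, p(115)=1064144451, p(116)=1188908248, p(117)=1327710076, p(118)=1482074143, p(119)=1653668665, p(120)=1844349560, p(121)=2056148051, p(122)=2291320912, p(123)=2552338241, p(124)=2841940500, p(125)=3163127352, p(126)=3519222692, p(127)=3913864295, p(128)=4351078600, p(129)=4835271870, p(130)=5371315400, p(131)=5964539504, p(132)=6620830889, p(133)=7346629512, p(134)=8149040695, p(135)=9035836076, p(136)=10015581680, p(137)=11097645016, p(138)=12292341831, p(139)=13610949895, p(140)=15065878135, p(141)=16670689208, p(142)=18440293320, p(143)=20390982757, p(144)=22540654445, p(145)=24908858009, p(146)=27517052599, p(147)=30388671978, p(148)=33549419497, p(149)=37027355200, p(150)=40853235313, p(151)=45060624582, p(152)=49686288421, p(153)=54770336324, p(154)=60356673280, p(155)=66493182097, p(156)=73232243759, p(157)=80630964769, p(158)=88751778802, p(159)=97662728555, p(160)=107438159466, p(161)=118159068427, p(162)=129913904637, p(163)=142798995930, p(164)=156919475295, p(165)=172389800255, p(166)=189334822579, p(167)=207890420102, p(168)=228204732751, p(169)=250438925115.
Final step: p(170) = p(169) + p(168) - p(165) - p(163) + p(158) + p(155) - p(148) - p(144) + p(135) + p(130) - p(119) - p(113) + p(100) + p(93) - p(78) - p(70) + p(53) + p(44) - p(25) - p(15)
= 250438925115 + 228204732751 - 172389800255 - 142798995930 + 88751778802 + 66493182097 - 33549419497 - 22540654445 + 9035836076 + 5371315400 - 1653668665 - 851376628 + 190569292 + 82010177 - 12132164 - 4087968 + 329931 + 75175 - 1958 - 176
= 274768617130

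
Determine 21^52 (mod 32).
17

Repeated squaring. Binary of 52 = 110100.
21^1 ≡ 21 (mod 32); 21^2 ≡ 25 (mod 32); 21^4 ≡ 17 (mod 32); 21^8 ≡ 1 (mod 32); 21^16 ≡ 1 (mod 32); 21^32 ≡ 1 (mod 32)
21^52 = 21^4 × 21^16 × 21^32 ≡ 17 (mod 32)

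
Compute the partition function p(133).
7346629512

p(n) counts ways to write n as a sum of positive integers (order ignored).
Euler's pentagonal recurrence: p(k) = p(k-1) + p(k-2) - p(k-5) - p(k-7) + p(k-12) + p(k-15) - ... (offsets j(3j∓1)/2, signs ++--, p(0)=1, p(<0)=0).
DP table for k = 0..132: p(0)=1, p(1)=1, p(2)=2, p(3)=3, p(4)=5, p(5)=7, p(6)=11, p(7)=15, p(8)=22, p(9)=30, p(10)=42, p(11)=56, p(12)=77, p(13)=101, p(14)=135, p(15)=176, p(16)=231, p(17)=297, p(18)=385, p(19)=490, p(20)=627, p(21)=792, p(22)=1002, p(23)=1255, p(24)=1575, p(25)=1958, p(26)=2436, p(27)=3010, p(28)=3718, p(29)=4565, p(30)=5604, p(31)=6842, p(32)=8349, p(33)=10143, p(34)=12310, p(35)=14883, p(36)=17977, p(37)=21637, p(38)=26015, p(39)=31185, p(40)=37338, p(41)=44583, p(42)=53174, p(43)=63261, p(44)=75175, p(45)=89134, p(46)=105558, p(47)=124754, p(48)=147273, p(49)=173525, p(50)=204226, p(51)=239943, p(52)=281589, p(53)=329931, p(54)=386155, p(55)=451276, p(56)=526823, p(57)=614154, p(58)=715220, p(59)=831820, p(60)=966467, p(61)=1121505, p(62)=1300156, p(63)=1505499, p(64)=1741630, p(65)=2012558, p(66)=2323520, p(67)=2679689, p(68)=3087735, p(69)=3554345, p(70)=4087968, p(71)=4697205, p(72)=5392783, p(73)=6185689, p(74)=7089500, p(75)=8118264, p(76)=9289091, p(77)=10619863, p(78)=12132164, p(79)=13848650, p(80)=15796476, p(81)=18004327, p(82)=20506255, p(83)=23338469, p(84)=26543660, p(85)=30167357, p(86)=34262962, p(87)=38887673, p(88)=44108109, p(89)=49995925, p(90)=56634173, p(91)=64112359, p(92)=72533807, p(93)=82010177, p(94)=92669720, p(95)=104651419, p(96)=118114304, p(97)=133230930, p(98)=150198136, p(99)=169229875, p(100)=190569292, p(101)=214481126, p(102)=241265379, p(103)=271248950, p(104)=304801365, p(105)=342325709, p(106)=384276336, p(107)=431149389, p(108)=483502844, p(109)=541946240, p(110)=607163746, p(111)=679903203, p(112)=761002156, p(113)=851376628, p(114)=952050665, p(115)=1064144451, p(116)=1188908248, p(117)=1327710076, p(118)=1482074143, p(119)=1653668665, p(120)=1844349560, p(121)=2056148051, p(122)=2291320912, p(123)=2552338241, p(124)=2841940500, p(125)=3163127352, p(126)=3519222692, p(127)=3913864295, p(128)=4351078600, p(129)=4835271870, p(130)=5371315400, p(131)=5964539504, p(132)=6620830889.
Final step: p(133) = p(132) + p(131) - p(128) - p(126) + p(121) + p(118) - p(111) - p(107) + p(98) + p(93) - p(82) - p(76) + p(63) + p(56) - p(41) - p(33) + p(16) + p(7)
= 6620830889 + 5964539504 - 4351078600 - 3519222692 + 2056148051 + 1482074143 - 679903203 - 431149389 + 150198136 + 82010177 - 20506255 - 9289091 + 1505499 + 526823 - 44583 - 10143 + 231 + 15
= 7346629512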